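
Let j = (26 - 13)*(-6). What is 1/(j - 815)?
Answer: -1/893 ≈ -0.0011198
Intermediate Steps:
j = -78 (j = 13*(-6) = -78)
1/(j - 815) = 1/(-78 - 815) = 1/(-893) = -1/893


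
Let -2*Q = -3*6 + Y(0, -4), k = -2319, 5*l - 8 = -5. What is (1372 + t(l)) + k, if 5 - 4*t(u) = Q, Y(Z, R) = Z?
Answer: -948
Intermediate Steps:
l = ⅗ (l = 8/5 + (⅕)*(-5) = 8/5 - 1 = ⅗ ≈ 0.60000)
Q = 9 (Q = -(-3*6 + 0)/2 = -(-18 + 0)/2 = -½*(-18) = 9)
t(u) = -1 (t(u) = 5/4 - ¼*9 = 5/4 - 9/4 = -1)
(1372 + t(l)) + k = (1372 - 1) - 2319 = 1371 - 2319 = -948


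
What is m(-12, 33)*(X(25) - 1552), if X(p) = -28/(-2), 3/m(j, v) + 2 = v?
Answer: -4614/31 ≈ -148.84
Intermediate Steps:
m(j, v) = 3/(-2 + v)
X(p) = 14 (X(p) = -28*(-½) = 14)
m(-12, 33)*(X(25) - 1552) = (3/(-2 + 33))*(14 - 1552) = (3/31)*(-1538) = -4614/31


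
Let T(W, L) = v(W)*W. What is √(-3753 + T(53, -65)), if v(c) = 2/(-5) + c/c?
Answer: I*√93030/5 ≈ 61.002*I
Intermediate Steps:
v(c) = ⅗ (v(c) = 2*(-⅕) + 1 = -⅖ + 1 = ⅗)
T(W, L) = 3*W/5
√(-3753 + T(53, -65)) = √(-3753 + (⅗)*53) = √(-3753 + 159/5) = √(-18606/5) = I*√93030/5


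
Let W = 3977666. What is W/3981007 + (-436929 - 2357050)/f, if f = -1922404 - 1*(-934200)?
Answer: 15053595408717/3934047041428 ≈ 3.8265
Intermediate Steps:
f = -988204 (f = -1922404 + 934200 = -988204)
W/3981007 + (-436929 - 2357050)/f = 3977666/3981007 + (-436929 - 2357050)/(-988204) = 3977666*(1/3981007) - 2793979*(-1/988204) = 3977666/3981007 + 2793979/988204 = 15053595408717/3934047041428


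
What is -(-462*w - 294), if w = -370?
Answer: -170646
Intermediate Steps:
-(-462*w - 294) = -(-462*(-370) - 294) = -(170940 - 294) = -1*170646 = -170646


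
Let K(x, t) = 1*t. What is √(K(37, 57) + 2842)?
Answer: √2899 ≈ 53.842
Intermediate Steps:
K(x, t) = t
√(K(37, 57) + 2842) = √(57 + 2842) = √2899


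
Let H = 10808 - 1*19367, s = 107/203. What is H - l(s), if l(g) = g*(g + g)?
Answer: -352730729/41209 ≈ -8559.6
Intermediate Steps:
s = 107/203 (s = 107*(1/203) = 107/203 ≈ 0.52709)
l(g) = 2*g² (l(g) = g*(2*g) = 2*g²)
H = -8559 (H = 10808 - 19367 = -8559)
H - l(s) = -8559 - 2*(107/203)² = -8559 - 2*11449/41209 = -8559 - 1*22898/41209 = -8559 - 22898/41209 = -352730729/41209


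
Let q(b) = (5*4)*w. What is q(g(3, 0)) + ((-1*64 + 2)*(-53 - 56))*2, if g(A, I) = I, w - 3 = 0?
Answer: 13576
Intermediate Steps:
w = 3 (w = 3 + 0 = 3)
q(b) = 60 (q(b) = (5*4)*3 = 20*3 = 60)
q(g(3, 0)) + ((-1*64 + 2)*(-53 - 56))*2 = 60 + ((-1*64 + 2)*(-53 - 56))*2 = 60 + ((-64 + 2)*(-109))*2 = 60 - 62*(-109)*2 = 60 + 6758*2 = 60 + 13516 = 13576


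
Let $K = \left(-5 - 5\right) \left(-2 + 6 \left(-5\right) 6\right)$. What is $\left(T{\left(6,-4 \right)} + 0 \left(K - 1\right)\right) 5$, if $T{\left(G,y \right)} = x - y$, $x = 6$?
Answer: $50$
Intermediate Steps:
$T{\left(G,y \right)} = 6 - y$
$K = 1820$ ($K = - 10 \left(-2 - 180\right) = \left(-10\right) \left(-182\right) = 1820$)
$\left(T{\left(6,-4 \right)} + 0 \left(K - 1\right)\right) 5 = \left(\left(6 - -4\right) + 0 \left(1820 - 1\right)\right) 5 = \left(\left(6 + 4\right) + 0 \cdot 1819\right) 5 = \left(10 + 0\right) 5 = 10 \cdot 5 = 50$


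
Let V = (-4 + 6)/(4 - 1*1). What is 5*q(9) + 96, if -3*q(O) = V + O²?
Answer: -361/9 ≈ -40.111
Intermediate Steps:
V = ⅔ (V = 2/(4 - 1) = 2/3 = 2*(⅓) = ⅔ ≈ 0.66667)
q(O) = -2/9 - O²/3 (q(O) = -(⅔ + O²)/3 = -2/9 - O²/3)
5*q(9) + 96 = 5*(-2/9 - ⅓*9²) + 96 = 5*(-2/9 - ⅓*81) + 96 = 5*(-2/9 - 27) + 96 = 5*(-245/9) + 96 = -1225/9 + 96 = -361/9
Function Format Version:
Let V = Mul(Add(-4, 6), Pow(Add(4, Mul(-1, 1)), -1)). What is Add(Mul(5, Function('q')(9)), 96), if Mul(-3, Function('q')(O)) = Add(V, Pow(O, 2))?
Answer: Rational(-361, 9) ≈ -40.111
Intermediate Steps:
V = Rational(2, 3) (V = Mul(2, Pow(Add(4, -1), -1)) = Mul(2, Pow(3, -1)) = Mul(2, Rational(1, 3)) = Rational(2, 3) ≈ 0.66667)
Function('q')(O) = Add(Rational(-2, 9), Mul(Rational(-1, 3), Pow(O, 2))) (Function('q')(O) = Mul(Rational(-1, 3), Add(Rational(2, 3), Pow(O, 2))) = Add(Rational(-2, 9), Mul(Rational(-1, 3), Pow(O, 2))))
Add(Mul(5, Function('q')(9)), 96) = Add(Mul(5, Add(Rational(-2, 9), Mul(Rational(-1, 3), Pow(9, 2)))), 96) = Add(Mul(5, Add(Rational(-2, 9), Mul(Rational(-1, 3), 81))), 96) = Add(Mul(5, Add(Rational(-2, 9), -27)), 96) = Add(Mul(5, Rational(-245, 9)), 96) = Add(Rational(-1225, 9), 96) = Rational(-361, 9)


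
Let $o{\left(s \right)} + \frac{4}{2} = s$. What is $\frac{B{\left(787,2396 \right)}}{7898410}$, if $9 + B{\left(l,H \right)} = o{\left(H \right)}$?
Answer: $\frac{477}{1579682} \approx 0.00030196$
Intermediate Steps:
$o{\left(s \right)} = -2 + s$
$B{\left(l,H \right)} = -11 + H$ ($B{\left(l,H \right)} = -9 + \left(-2 + H\right) = -11 + H$)
$\frac{B{\left(787,2396 \right)}}{7898410} = \frac{-11 + 2396}{7898410} = 2385 \cdot \frac{1}{7898410} = \frac{477}{1579682}$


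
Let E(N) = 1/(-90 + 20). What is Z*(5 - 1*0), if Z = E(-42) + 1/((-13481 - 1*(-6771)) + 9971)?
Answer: -3191/45654 ≈ -0.069895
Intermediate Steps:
E(N) = -1/70 (E(N) = 1/(-70) = -1/70)
Z = -3191/228270 (Z = -1/70 + 1/((-13481 - 1*(-6771)) + 9971) = -1/70 + 1/((-13481 + 6771) + 9971) = -1/70 + 1/(-6710 + 9971) = -1/70 + 1/3261 = -3191/228270 ≈ -0.013979)
Z*(5 - 1*0) = -3191*(5 - 1*0)/228270 = -3191*(5 + 0)/228270 = -3191/228270*5 = -3191/45654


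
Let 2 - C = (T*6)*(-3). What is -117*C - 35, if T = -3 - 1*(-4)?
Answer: -2375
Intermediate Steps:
T = 1 (T = -3 + 4 = 1)
C = 20 (C = 2 - 1*6*(-3) = 2 - 6*(-3) = 2 - 1*(-18) = 2 + 18 = 20)
-117*C - 35 = -117*20 - 35 = -2340 - 35 = -2375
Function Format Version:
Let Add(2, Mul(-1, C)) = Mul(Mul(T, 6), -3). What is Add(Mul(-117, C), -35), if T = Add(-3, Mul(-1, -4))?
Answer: -2375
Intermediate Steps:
T = 1 (T = Add(-3, 4) = 1)
C = 20 (C = Add(2, Mul(-1, Mul(Mul(1, 6), -3))) = Add(2, Mul(-1, Mul(6, -3))) = Add(2, Mul(-1, -18)) = Add(2, 18) = 20)
Add(Mul(-117, C), -35) = Add(Mul(-117, 20), -35) = Add(-2340, -35) = -2375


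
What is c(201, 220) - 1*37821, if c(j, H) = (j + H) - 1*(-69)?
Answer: -37331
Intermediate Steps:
c(j, H) = 69 + H + j (c(j, H) = (H + j) + 69 = 69 + H + j)
c(201, 220) - 1*37821 = (69 + 220 + 201) - 1*37821 = 490 - 37821 = -37331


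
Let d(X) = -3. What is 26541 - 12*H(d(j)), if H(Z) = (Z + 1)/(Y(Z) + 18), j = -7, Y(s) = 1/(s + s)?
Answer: 2840031/107 ≈ 26542.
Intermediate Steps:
Y(s) = 1/(2*s)
H(Z) = (1 + Z)/(18 + 1/(2*Z)) (H(Z) = (Z + 1)/(1/(2*Z) + 18) = (1 + Z)/(18 + 1/(2*Z)))
26541 - 12*H(d(j)) = 26541 - 24*(-3)*(1 - 3)/(1 + 36*(-3)) = 26541 - 24*(-3)*(-2)/(1 - 108) = 26541 - 24*(-3)*(-2)/(-107) = 26541 - 24*(-3)*(-1)*(-2)/107 = 26541 - 12*(-12/107) = 26541 + 144/107 = 2840031/107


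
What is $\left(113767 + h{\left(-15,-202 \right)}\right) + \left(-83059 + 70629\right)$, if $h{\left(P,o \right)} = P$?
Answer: $101322$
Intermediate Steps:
$\left(113767 + h{\left(-15,-202 \right)}\right) + \left(-83059 + 70629\right) = \left(113767 - 15\right) + \left(-83059 + 70629\right) = 113752 - 12430 = 101322$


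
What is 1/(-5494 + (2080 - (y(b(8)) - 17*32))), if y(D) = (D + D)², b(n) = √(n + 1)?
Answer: -1/2906 ≈ -0.00034412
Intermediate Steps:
b(n) = √(1 + n)
y(D) = 4*D² (y(D) = (2*D)² = 4*D²)
1/(-5494 + (2080 - (y(b(8)) - 17*32))) = 1/(-5494 + (2080 - (4*(√(1 + 8))² - 17*32))) = 1/(-5494 + (2080 - (4*(√9)² - 544))) = 1/(-5494 + (2080 - (4*3² - 544))) = 1/(-5494 + (2080 - (4*9 - 544))) = 1/(-5494 + (2080 - (36 - 544))) = 1/(-5494 + (2080 - 1*(-508))) = 1/(-5494 + (2080 + 508)) = 1/(-5494 + 2588) = 1/(-2906) = -1/2906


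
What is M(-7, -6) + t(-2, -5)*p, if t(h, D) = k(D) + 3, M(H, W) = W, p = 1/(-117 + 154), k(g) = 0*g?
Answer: -219/37 ≈ -5.9189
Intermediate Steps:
k(g) = 0
p = 1/37 ≈ 0.027027
t(h, D) = 3 (t(h, D) = 0 + 3 = 3)
M(-7, -6) + t(-2, -5)*p = -6 + 3*(1/37) = -6 + 3/37 = -219/37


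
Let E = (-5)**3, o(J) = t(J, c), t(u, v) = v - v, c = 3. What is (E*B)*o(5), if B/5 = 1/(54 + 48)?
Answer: 0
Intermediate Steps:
t(u, v) = 0
o(J) = 0
B = 5/102 (B = 5/(54 + 48) = 5/102 ≈ 0.049020)
E = -125
(E*B)*o(5) = -125*5/102*0 = -625/102*0 = 0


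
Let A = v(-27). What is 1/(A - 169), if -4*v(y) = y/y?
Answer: -4/677 ≈ -0.0059084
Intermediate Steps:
v(y) = -1/4 (v(y) = -y/(4*y) = -1/4*1 = -1/4)
A = -1/4 ≈ -0.25000
1/(A - 169) = 1/(-1/4 - 169) = 1/(-677/4) = -4/677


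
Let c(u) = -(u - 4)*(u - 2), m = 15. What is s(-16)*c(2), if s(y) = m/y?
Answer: 0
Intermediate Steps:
s(y) = 15/y
c(u) = -(-4 + u)*(-2 + u)
s(-16)*c(2) = (15/(-16))*(-8 - 1*2² + 6*2) = (15*(-1/16))*(-8 - 1*4 + 12) = -15*(-8 - 4 + 12)/16 = -15/16*0 = 0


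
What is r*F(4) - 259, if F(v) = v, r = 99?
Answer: 137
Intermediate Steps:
r*F(4) - 259 = 99*4 - 259 = 396 - 259 = 137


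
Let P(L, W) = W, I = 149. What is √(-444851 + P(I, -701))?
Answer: 4*I*√27847 ≈ 667.5*I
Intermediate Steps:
√(-444851 + P(I, -701)) = √(-444851 - 701) = √(-445552) = 4*I*√27847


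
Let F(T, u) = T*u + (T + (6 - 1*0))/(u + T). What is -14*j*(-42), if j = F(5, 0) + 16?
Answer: 53508/5 ≈ 10702.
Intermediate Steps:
F(T, u) = T*u + (6 + T)/(T + u) (F(T, u) = T*u + (T + (6 + 0))/(T + u) = T*u + (T + 6)/(T + u) = T*u + (6 + T)/(T + u))
j = 91/5 (j = (6 + 5 + 5*0**2 + 0*5**2)/(5 + 0) + 16 = (6 + 5 + 5*0 + 0*25)/5 + 16 = (6 + 5 + 0 + 0)/5 + 16 = (1/5)*11 + 16 = 11/5 + 16 = 91/5 ≈ 18.200)
-14*j*(-42) = -14*91/5*(-42) = -1274/5*(-42) = 53508/5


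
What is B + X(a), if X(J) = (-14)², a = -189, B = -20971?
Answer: -20775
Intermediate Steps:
X(J) = 196
B + X(a) = -20971 + 196 = -20775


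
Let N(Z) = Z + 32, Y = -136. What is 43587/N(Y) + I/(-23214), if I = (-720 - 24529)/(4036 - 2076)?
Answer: -35413954739/84498960 ≈ -419.10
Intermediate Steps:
I = -3607/280 (I = -25249/1960 = -25249*1/1960 = -3607/280 ≈ -12.882)
N(Z) = 32 + Z
43587/N(Y) + I/(-23214) = 43587/(32 - 136) - 3607/280/(-23214) = 43587/(-104) - 3607/280*(-1/23214) = 43587*(-1/104) + 3607/6499920 = -43587/104 + 3607/6499920 = -35413954739/84498960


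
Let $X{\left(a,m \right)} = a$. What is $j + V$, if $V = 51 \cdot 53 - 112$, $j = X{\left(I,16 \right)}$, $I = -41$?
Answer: $2550$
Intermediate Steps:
$j = -41$
$V = 2591$ ($V = 2703 - 112 = 2591$)
$j + V = -41 + 2591 = 2550$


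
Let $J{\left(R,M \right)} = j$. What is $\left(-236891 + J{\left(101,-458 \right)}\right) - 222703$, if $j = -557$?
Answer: $-460151$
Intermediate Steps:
$J{\left(R,M \right)} = -557$
$\left(-236891 + J{\left(101,-458 \right)}\right) - 222703 = \left(-236891 - 557\right) - 222703 = -237448 - 222703 = -460151$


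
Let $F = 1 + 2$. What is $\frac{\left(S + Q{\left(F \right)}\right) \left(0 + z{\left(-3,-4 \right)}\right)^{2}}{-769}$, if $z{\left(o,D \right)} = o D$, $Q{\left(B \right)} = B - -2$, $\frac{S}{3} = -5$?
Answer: $\frac{1440}{769} \approx 1.8726$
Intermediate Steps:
$S = -15$ ($S = 3 \left(-5\right) = -15$)
$F = 3$
$Q{\left(B \right)} = 2 + B$ ($Q{\left(B \right)} = B + 2 = 2 + B$)
$z{\left(o,D \right)} = D o$
$\frac{\left(S + Q{\left(F \right)}\right) \left(0 + z{\left(-3,-4 \right)}\right)^{2}}{-769} = \frac{\left(-15 + \left(2 + 3\right)\right) \left(0 - -12\right)^{2}}{-769} = \left(-15 + 5\right) \left(0 + 12\right)^{2} \left(- \frac{1}{769}\right) = - 10 \cdot 12^{2} \left(- \frac{1}{769}\right) = \left(-10\right) 144 \left(- \frac{1}{769}\right) = \left(-1440\right) \left(- \frac{1}{769}\right) = \frac{1440}{769}$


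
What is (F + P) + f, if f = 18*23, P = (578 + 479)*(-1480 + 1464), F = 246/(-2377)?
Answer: -39215992/2377 ≈ -16498.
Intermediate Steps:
F = -246/2377 (F = 246*(-1/2377) = -246/2377 ≈ -0.10349)
P = -16912 (P = 1057*(-16) = -16912)
f = 414
(F + P) + f = (-246/2377 - 16912) + 414 = -40200070/2377 + 414 = -39215992/2377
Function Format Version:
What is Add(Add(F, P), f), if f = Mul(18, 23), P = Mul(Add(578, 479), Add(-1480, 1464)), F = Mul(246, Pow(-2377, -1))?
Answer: Rational(-39215992, 2377) ≈ -16498.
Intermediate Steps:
F = Rational(-246, 2377) (F = Mul(246, Rational(-1, 2377)) = Rational(-246, 2377) ≈ -0.10349)
P = -16912 (P = Mul(1057, -16) = -16912)
f = 414
Add(Add(F, P), f) = Add(Add(Rational(-246, 2377), -16912), 414) = Add(Rational(-40200070, 2377), 414) = Rational(-39215992, 2377)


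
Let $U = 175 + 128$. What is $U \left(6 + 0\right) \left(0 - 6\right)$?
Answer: $-10908$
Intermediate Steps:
$U = 303$
$U \left(6 + 0\right) \left(0 - 6\right) = 303 \left(6 + 0\right) \left(0 - 6\right) = 303 \cdot 6 \left(0 - 6\right) = 303 \cdot 6 \left(-6\right) = 303 \left(-36\right) = -10908$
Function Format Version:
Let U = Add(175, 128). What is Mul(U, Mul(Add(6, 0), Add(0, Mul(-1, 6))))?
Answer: -10908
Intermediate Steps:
U = 303
Mul(U, Mul(Add(6, 0), Add(0, Mul(-1, 6)))) = Mul(303, Mul(Add(6, 0), Add(0, Mul(-1, 6)))) = Mul(303, Mul(6, Add(0, -6))) = Mul(303, Mul(6, -6)) = Mul(303, -36) = -10908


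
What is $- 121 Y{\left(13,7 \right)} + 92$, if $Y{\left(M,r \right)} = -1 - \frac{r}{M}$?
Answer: $\frac{3616}{13} \approx 278.15$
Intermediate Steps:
$Y{\left(M,r \right)} = -1 - \frac{r}{M}$
$- 121 Y{\left(13,7 \right)} + 92 = - 121 \frac{\left(-1\right) 13 - 7}{13} + 92 = - 121 \frac{-13 - 7}{13} + 92 = - 121 \cdot \frac{1}{13} \left(-20\right) + 92 = \left(-121\right) \left(- \frac{20}{13}\right) + 92 = \frac{2420}{13} + 92 = \frac{3616}{13}$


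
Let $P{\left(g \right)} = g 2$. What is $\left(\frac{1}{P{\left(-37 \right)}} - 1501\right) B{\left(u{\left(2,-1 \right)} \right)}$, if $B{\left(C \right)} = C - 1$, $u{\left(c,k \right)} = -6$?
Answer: $\frac{777525}{74} \approx 10507.0$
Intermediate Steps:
$P{\left(g \right)} = 2 g$
$B{\left(C \right)} = -1 + C$
$\left(\frac{1}{P{\left(-37 \right)}} - 1501\right) B{\left(u{\left(2,-1 \right)} \right)} = \left(\frac{1}{2 \left(-37\right)} - 1501\right) \left(-1 - 6\right) = \left(\frac{1}{-74} - 1501\right) \left(-7\right) = \left(- \frac{1}{74} - 1501\right) \left(-7\right) = \left(- \frac{111075}{74}\right) \left(-7\right) = \frac{777525}{74}$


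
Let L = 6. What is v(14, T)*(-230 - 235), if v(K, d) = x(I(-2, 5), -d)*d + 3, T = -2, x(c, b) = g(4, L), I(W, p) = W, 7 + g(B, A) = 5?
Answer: -3255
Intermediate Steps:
g(B, A) = -2 (g(B, A) = -7 + 5 = -2)
x(c, b) = -2
v(K, d) = 3 - 2*d (v(K, d) = -2*d + 3 = 3 - 2*d)
v(14, T)*(-230 - 235) = (3 - 2*(-2))*(-230 - 235) = (3 + 4)*(-465) = 7*(-465) = -3255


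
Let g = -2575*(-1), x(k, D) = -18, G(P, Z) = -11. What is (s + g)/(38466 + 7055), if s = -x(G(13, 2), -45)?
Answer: 2593/45521 ≈ 0.056963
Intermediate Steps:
g = 2575
s = 18 (s = -1*(-18) = 18)
(s + g)/(38466 + 7055) = (18 + 2575)/(38466 + 7055) = 2593/45521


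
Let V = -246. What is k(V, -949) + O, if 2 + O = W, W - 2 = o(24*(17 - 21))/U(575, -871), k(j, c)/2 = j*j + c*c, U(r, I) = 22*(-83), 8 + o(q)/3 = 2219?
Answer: 319090241/166 ≈ 1.9222e+6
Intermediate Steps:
o(q) = 6633 (o(q) = -24 + 3*2219 = -24 + 6657 = 6633)
U(r, I) = -1826
k(j, c) = 2*c**2 + 2*j**2 (k(j, c) = 2*(j*j + c*c) = 2*(j**2 + c**2) = 2*(c**2 + j**2) = 2*c**2 + 2*j**2)
W = -271/166 (W = 2 + 6633/(-1826) = 2 + 6633*(-1/1826) = 2 - 603/166 = -271/166 ≈ -1.6325)
O = -603/166 (O = -2 - 271/166 = -603/166 ≈ -3.6325)
k(V, -949) + O = (2*(-949)**2 + 2*(-246)**2) - 603/166 = (2*900601 + 2*60516) - 603/166 = (1801202 + 121032) - 603/166 = 1922234 - 603/166 = 319090241/166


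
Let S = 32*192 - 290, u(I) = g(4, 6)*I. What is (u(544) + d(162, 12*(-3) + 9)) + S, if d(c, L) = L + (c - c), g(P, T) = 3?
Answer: 7459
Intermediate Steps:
d(c, L) = L (d(c, L) = L + 0 = L)
u(I) = 3*I
S = 5854 (S = 6144 - 290 = 5854)
(u(544) + d(162, 12*(-3) + 9)) + S = (3*544 + (12*(-3) + 9)) + 5854 = (1632 + (-36 + 9)) + 5854 = (1632 - 27) + 5854 = 1605 + 5854 = 7459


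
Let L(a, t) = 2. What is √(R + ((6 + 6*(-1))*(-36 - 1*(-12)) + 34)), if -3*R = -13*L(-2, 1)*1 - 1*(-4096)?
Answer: 8*I*√186/3 ≈ 36.368*I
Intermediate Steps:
R = -4070/3 (R = -(-13*2*1 - 1*(-4096))/3 = -(-26*1 + 4096)/3 = -(-26 + 4096)/3 = -⅓*4070 = -4070/3 ≈ -1356.7)
√(R + ((6 + 6*(-1))*(-36 - 1*(-12)) + 34)) = √(-4070/3 + ((6 + 6*(-1))*(-36 - 1*(-12)) + 34)) = √(-4070/3 + ((6 - 6)*(-36 + 12) + 34)) = √(-4070/3 + (0*(-24) + 34)) = √(-4070/3 + (0 + 34)) = √(-4070/3 + 34) = √(-3968/3) = 8*I*√186/3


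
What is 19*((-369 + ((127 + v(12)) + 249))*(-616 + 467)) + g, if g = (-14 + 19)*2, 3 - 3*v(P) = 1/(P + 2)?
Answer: -947965/42 ≈ -22571.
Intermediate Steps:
v(P) = 1 - 1/(3*(2 + P)) (v(P) = 1 - 1/(3*(P + 2)) = 1 - 1/(3*(2 + P)))
g = 10 (g = 5*2 = 10)
19*((-369 + ((127 + v(12)) + 249))*(-616 + 467)) + g = 19*((-369 + ((127 + (5/3 + 12)/(2 + 12)) + 249))*(-616 + 467)) + 10 = 19*((-369 + ((127 + (41/3)/14) + 249))*(-149)) + 10 = 19*((-369 + ((127 + (1/14)*(41/3)) + 249))*(-149)) + 10 = 19*((-369 + ((127 + 41/42) + 249))*(-149)) + 10 = 19*((-369 + (5375/42 + 249))*(-149)) + 10 = 19*((-369 + 15833/42)*(-149)) + 10 = 19*((335/42)*(-149)) + 10 = 19*(-49915/42) + 10 = -948385/42 + 10 = -947965/42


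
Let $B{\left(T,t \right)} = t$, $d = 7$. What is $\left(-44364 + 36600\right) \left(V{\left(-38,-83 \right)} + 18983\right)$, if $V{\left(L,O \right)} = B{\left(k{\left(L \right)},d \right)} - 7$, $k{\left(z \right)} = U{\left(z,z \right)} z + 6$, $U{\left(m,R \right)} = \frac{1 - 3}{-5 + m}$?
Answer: $-147384012$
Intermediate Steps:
$U{\left(m,R \right)} = - \frac{2}{-5 + m}$
$k{\left(z \right)} = 6 - \frac{2 z}{-5 + z}$ ($k{\left(z \right)} = - \frac{2}{-5 + z} z + 6 = - \frac{2 z}{-5 + z} + 6 = 6 - \frac{2 z}{-5 + z}$)
$V{\left(L,O \right)} = 0$ ($V{\left(L,O \right)} = 7 - 7 = 0$)
$\left(-44364 + 36600\right) \left(V{\left(-38,-83 \right)} + 18983\right) = \left(-44364 + 36600\right) \left(0 + 18983\right) = \left(-7764\right) 18983 = -147384012$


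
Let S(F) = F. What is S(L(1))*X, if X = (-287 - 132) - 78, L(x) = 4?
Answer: -1988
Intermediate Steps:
X = -497 (X = -419 - 78 = -497)
S(L(1))*X = 4*(-497) = -1988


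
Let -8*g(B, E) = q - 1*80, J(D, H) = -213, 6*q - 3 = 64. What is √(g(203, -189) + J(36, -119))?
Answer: I*√29433/12 ≈ 14.297*I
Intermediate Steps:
q = 67/6 (q = ½ + (⅙)*64 = ½ + 32/3 = 67/6 ≈ 11.167)
g(B, E) = 413/48 (g(B, E) = -(67/6 - 1*80)/8 = -(67/6 - 80)/8 = -⅛*(-413/6) = 413/48)
√(g(203, -189) + J(36, -119)) = √(413/48 - 213) = √(-9811/48) = I*√29433/12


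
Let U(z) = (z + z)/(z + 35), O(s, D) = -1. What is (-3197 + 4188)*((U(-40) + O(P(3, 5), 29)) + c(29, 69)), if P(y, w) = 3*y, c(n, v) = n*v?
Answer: 1997856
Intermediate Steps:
U(z) = 2*z/(35 + z) (U(z) = (2*z)/(35 + z) = 2*z/(35 + z))
(-3197 + 4188)*((U(-40) + O(P(3, 5), 29)) + c(29, 69)) = (-3197 + 4188)*((2*(-40)/(35 - 40) - 1) + 29*69) = 991*((2*(-40)/(-5) - 1) + 2001) = 991*((2*(-40)*(-⅕) - 1) + 2001) = 991*((16 - 1) + 2001) = 991*(15 + 2001) = 991*2016 = 1997856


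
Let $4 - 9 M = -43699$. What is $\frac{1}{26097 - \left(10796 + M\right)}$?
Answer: $\frac{9}{94006} \approx 9.5739 \cdot 10^{-5}$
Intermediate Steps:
$M = \frac{43703}{9}$ ($M = \frac{4}{9} - - \frac{43699}{9} = \frac{4}{9} + \frac{43699}{9} = \frac{43703}{9} \approx 4855.9$)
$\frac{1}{26097 - \left(10796 + M\right)} = \frac{1}{26097 - \frac{140867}{9}} = \frac{1}{\frac{94006}{9}} = \frac{9}{94006}$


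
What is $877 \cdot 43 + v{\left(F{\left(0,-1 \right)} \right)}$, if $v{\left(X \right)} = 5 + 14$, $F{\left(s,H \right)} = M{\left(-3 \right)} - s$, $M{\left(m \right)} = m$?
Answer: $37730$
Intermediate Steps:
$F{\left(s,H \right)} = -3 - s$
$v{\left(X \right)} = 19$
$877 \cdot 43 + v{\left(F{\left(0,-1 \right)} \right)} = 877 \cdot 43 + 19 = 37711 + 19 = 37730$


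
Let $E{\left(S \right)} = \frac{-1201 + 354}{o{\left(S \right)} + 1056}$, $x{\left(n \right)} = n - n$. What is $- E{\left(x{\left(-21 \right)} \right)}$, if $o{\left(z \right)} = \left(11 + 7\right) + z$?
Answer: $\frac{847}{1074} \approx 0.78864$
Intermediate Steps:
$o{\left(z \right)} = 18 + z$
$x{\left(n \right)} = 0$
$E{\left(S \right)} = - \frac{847}{1074 + S}$ ($E{\left(S \right)} = \frac{-1201 + 354}{\left(18 + S\right) + 1056} = - \frac{847}{1074 + S}$)
$- E{\left(x{\left(-21 \right)} \right)} = - \frac{-847}{1074 + 0} = - \frac{-847}{1074} = \left(-1\right) \left(- \frac{847}{1074}\right) = \frac{847}{1074}$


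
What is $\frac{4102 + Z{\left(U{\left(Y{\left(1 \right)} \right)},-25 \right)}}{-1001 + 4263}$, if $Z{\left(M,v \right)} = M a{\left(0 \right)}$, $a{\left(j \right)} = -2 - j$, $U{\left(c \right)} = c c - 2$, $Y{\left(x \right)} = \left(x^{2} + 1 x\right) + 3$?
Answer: $\frac{2028}{1631} \approx 1.2434$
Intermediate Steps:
$Y{\left(x \right)} = 3 + x + x^{2}$ ($Y{\left(x \right)} = \left(x^{2} + x\right) + 3 = \left(x + x^{2}\right) + 3 = 3 + x + x^{2}$)
$U{\left(c \right)} = -2 + c^{2}$ ($U{\left(c \right)} = c^{2} - 2 = -2 + c^{2}$)
$Z{\left(M,v \right)} = - 2 M$ ($Z{\left(M,v \right)} = M \left(-2 - 0\right) = M \left(-2 + 0\right) = M \left(-2\right) = - 2 M$)
$\frac{4102 + Z{\left(U{\left(Y{\left(1 \right)} \right)},-25 \right)}}{-1001 + 4263} = \frac{4102 - 2 \left(-2 + \left(3 + 1 + 1^{2}\right)^{2}\right)}{-1001 + 4263} = \frac{4102 - 2 \left(-2 + \left(3 + 1 + 1\right)^{2}\right)}{3262} = \left(4102 - 2 \left(-2 + 5^{2}\right)\right) \frac{1}{3262} = \left(4102 - 2 \left(-2 + 25\right)\right) \frac{1}{3262} = \left(4102 - 46\right) \frac{1}{3262} = 4056 \cdot \frac{1}{3262} = \frac{2028}{1631}$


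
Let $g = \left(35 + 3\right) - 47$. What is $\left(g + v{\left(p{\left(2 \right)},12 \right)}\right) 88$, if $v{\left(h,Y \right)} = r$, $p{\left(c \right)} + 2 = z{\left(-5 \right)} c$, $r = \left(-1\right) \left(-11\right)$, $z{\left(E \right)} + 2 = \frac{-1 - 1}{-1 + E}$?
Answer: $176$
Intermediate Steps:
$z{\left(E \right)} = -2 - \frac{2}{-1 + E}$ ($z{\left(E \right)} = -2 + \frac{-1 - 1}{-1 + E} = -2 - \frac{2}{-1 + E}$)
$r = 11$
$p{\left(c \right)} = -2 - \frac{5 c}{3}$ ($p{\left(c \right)} = -2 + \left(-2\right) \left(-5\right) \frac{1}{-1 - 5} c = -2 + \left(-2\right) \left(-5\right) \frac{1}{-6} c = -2 + \left(-2\right) \left(-5\right) \left(- \frac{1}{6}\right) c = -2 - \frac{5 c}{3}$)
$v{\left(h,Y \right)} = 11$
$g = -9$ ($g = 38 - 47 = -9$)
$\left(g + v{\left(p{\left(2 \right)},12 \right)}\right) 88 = \left(-9 + 11\right) 88 = 2 \cdot 88 = 176$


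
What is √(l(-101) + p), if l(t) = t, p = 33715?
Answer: 49*√14 ≈ 183.34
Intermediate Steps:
√(l(-101) + p) = √(-101 + 33715) = √33614 = 49*√14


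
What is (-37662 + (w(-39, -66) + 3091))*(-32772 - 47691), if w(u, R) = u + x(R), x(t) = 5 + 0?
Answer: 2784422115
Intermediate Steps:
x(t) = 5
w(u, R) = 5 + u (w(u, R) = u + 5 = 5 + u)
(-37662 + (w(-39, -66) + 3091))*(-32772 - 47691) = (-37662 + ((5 - 39) + 3091))*(-32772 - 47691) = (-37662 + (-34 + 3091))*(-80463) = (-37662 + 3057)*(-80463) = -34605*(-80463) = 2784422115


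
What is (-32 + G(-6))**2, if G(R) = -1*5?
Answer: 1369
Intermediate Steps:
G(R) = -5
(-32 + G(-6))**2 = (-32 - 5)**2 = (-37)**2 = 1369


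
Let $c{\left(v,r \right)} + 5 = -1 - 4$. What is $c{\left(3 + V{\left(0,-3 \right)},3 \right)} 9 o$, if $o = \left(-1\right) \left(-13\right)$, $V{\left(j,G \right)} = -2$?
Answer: $-1170$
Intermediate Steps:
$c{\left(v,r \right)} = -10$ ($c{\left(v,r \right)} = -5 - 5 = -10$)
$o = 13$
$c{\left(3 + V{\left(0,-3 \right)},3 \right)} 9 o = \left(-10\right) 9 \cdot 13 = \left(-90\right) 13 = -1170$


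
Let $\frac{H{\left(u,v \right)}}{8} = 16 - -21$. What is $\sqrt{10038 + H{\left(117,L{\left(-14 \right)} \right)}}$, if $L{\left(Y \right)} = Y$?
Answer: $\sqrt{10334} \approx 101.66$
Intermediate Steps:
$H{\left(u,v \right)} = 296$ ($H{\left(u,v \right)} = 8 \left(16 - -21\right) = 8 \left(16 + 21\right) = 8 \cdot 37 = 296$)
$\sqrt{10038 + H{\left(117,L{\left(-14 \right)} \right)}} = \sqrt{10038 + 296} = \sqrt{10334}$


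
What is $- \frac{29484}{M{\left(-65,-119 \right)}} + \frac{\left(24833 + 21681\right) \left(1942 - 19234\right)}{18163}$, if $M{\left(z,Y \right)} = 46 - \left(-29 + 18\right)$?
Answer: $- \frac{15460587636}{345097} \approx -44801.0$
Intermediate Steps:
$M{\left(z,Y \right)} = 57$ ($M{\left(z,Y \right)} = 46 - -11 = 46 + 11 = 57$)
$- \frac{29484}{M{\left(-65,-119 \right)}} + \frac{\left(24833 + 21681\right) \left(1942 - 19234\right)}{18163} = - \frac{29484}{57} + \frac{\left(24833 + 21681\right) \left(1942 - 19234\right)}{18163} = \left(-29484\right) \frac{1}{57} + 46514 \left(-17292\right) \frac{1}{18163} = - \frac{9828}{19} - \frac{804320088}{18163} = - \frac{15460587636}{345097}$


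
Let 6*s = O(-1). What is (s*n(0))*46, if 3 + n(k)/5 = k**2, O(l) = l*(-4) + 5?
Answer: -1035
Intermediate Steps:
O(l) = 5 - 4*l (O(l) = -4*l + 5 = 5 - 4*l)
s = 3/2 (s = (5 - 4*(-1))/6 = (5 + 4)/6 = (1/6)*9 = 3/2 ≈ 1.5000)
n(k) = -15 + 5*k**2
(s*n(0))*46 = (3*(-15 + 5*0**2)/2)*46 = (3*(-15 + 5*0)/2)*46 = (3*(-15 + 0)/2)*46 = ((3/2)*(-15))*46 = -45/2*46 = -1035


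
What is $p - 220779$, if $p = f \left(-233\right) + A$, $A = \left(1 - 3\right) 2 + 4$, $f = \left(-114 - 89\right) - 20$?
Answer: $-168820$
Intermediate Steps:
$f = -223$ ($f = -203 - 20 = -223$)
$A = 0$ ($A = \left(1 - 3\right) 2 + 4 = \left(-2\right) 2 + 4 = -4 + 4 = 0$)
$p = 51959$ ($p = \left(-223\right) \left(-233\right) + 0 = 51959 + 0 = 51959$)
$p - 220779 = 51959 - 220779 = -168820$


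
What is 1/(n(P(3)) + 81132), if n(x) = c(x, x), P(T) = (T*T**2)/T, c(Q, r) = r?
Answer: 1/81141 ≈ 1.2324e-5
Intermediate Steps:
P(T) = T**2 (P(T) = T**3/T = T**2)
n(x) = x
1/(n(P(3)) + 81132) = 1/(3**2 + 81132) = 1/(9 + 81132) = 1/81141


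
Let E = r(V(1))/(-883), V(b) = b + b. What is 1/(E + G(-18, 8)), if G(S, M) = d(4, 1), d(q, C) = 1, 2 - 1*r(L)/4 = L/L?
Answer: 883/879 ≈ 1.0046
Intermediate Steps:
V(b) = 2*b
r(L) = 4 (r(L) = 8 - 4*L/L = 8 - 4*1 = 8 - 4 = 4)
G(S, M) = 1
E = -4/883 (E = 4/(-883) = 4*(-1/883) = -4/883 ≈ -0.0045300)
1/(E + G(-18, 8)) = 1/(-4/883 + 1) = 1/(879/883) = 883/879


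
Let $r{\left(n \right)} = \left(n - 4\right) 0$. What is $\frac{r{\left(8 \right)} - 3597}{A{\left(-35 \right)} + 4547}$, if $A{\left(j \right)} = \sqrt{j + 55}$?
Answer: $- \frac{16355559}{20675189} + \frac{7194 \sqrt{5}}{20675189} \approx -0.79029$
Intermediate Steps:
$A{\left(j \right)} = \sqrt{55 + j}$
$r{\left(n \right)} = 0$ ($r{\left(n \right)} = \left(-4 + n\right) 0 = 0$)
$\frac{r{\left(8 \right)} - 3597}{A{\left(-35 \right)} + 4547} = \frac{0 - 3597}{\sqrt{55 - 35} + 4547} = - \frac{3597}{\sqrt{20} + 4547} = - \frac{3597}{2 \sqrt{5} + 4547} = - \frac{3597}{4547 + 2 \sqrt{5}}$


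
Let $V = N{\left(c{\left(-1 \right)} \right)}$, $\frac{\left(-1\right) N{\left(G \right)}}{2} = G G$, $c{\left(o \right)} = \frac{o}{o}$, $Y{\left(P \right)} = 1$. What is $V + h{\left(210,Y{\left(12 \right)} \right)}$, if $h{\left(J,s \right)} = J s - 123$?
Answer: $85$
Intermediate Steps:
$h{\left(J,s \right)} = -123 + J s$
$c{\left(o \right)} = 1$
$N{\left(G \right)} = - 2 G^{2}$ ($N{\left(G \right)} = - 2 G G = - 2 G^{2}$)
$V = -2$ ($V = - 2 \cdot 1^{2} = \left(-2\right) 1 = -2$)
$V + h{\left(210,Y{\left(12 \right)} \right)} = -2 + \left(-123 + 210 \cdot 1\right) = -2 + \left(-123 + 210\right) = -2 + 87 = 85$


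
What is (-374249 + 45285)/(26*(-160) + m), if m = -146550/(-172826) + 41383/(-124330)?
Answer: 3534299833191560/44688375434829 ≈ 79.088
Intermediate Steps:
m = 5534251571/10743728290 (m = -146550*(-1/172826) + 41383*(-1/124330) = 73275/86413 - 41383/124330 = 5534251571/10743728290 ≈ 0.51511)
(-374249 + 45285)/(26*(-160) + m) = (-374249 + 45285)/(26*(-160) + 5534251571/10743728290) = -328964/(-4160 + 5534251571/10743728290) = -328964/(-44688375434829/10743728290) = -328964*(-10743728290/44688375434829) = 3534299833191560/44688375434829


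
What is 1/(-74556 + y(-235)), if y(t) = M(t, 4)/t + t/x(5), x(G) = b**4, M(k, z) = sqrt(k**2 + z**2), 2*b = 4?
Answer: -1054250551600/78616188415924529 + 60160*sqrt(55241)/78616188415924529 ≈ -1.3410e-5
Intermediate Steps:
b = 2 (b = (1/2)*4 = 2)
x(G) = 16 (x(G) = 2**4 = 16)
y(t) = t/16 + sqrt(16 + t**2)/t (y(t) = sqrt(t**2 + 4**2)/t + t/16 = sqrt(t**2 + 16)/t + t*(1/16) = sqrt(16 + t**2)/t + t/16 = t/16 + sqrt(16 + t**2)/t)
1/(-74556 + y(-235)) = 1/(-74556 + ((1/16)*(-235) + sqrt(16 + (-235)**2)/(-235))) = 1/(-74556 + (-235/16 - sqrt(16 + 55225)/235)) = 1/(-74556 + (-235/16 - sqrt(55241)/235)) = 1/(-1193131/16 - sqrt(55241)/235)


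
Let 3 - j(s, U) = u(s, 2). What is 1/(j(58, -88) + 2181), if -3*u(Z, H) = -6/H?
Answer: 1/2183 ≈ 0.00045808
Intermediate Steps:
u(Z, H) = 2/H (u(Z, H) = -(-2)/H = 2/H)
j(s, U) = 2 (j(s, U) = 3 - 2/2 = 3 - 1*1 = 3 - 1 = 2)
1/(j(58, -88) + 2181) = 1/(2 + 2181) = 1/2183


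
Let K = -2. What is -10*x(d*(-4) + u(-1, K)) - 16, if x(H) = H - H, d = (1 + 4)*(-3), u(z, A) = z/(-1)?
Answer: -16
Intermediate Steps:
u(z, A) = -z (u(z, A) = z*(-1) = -z)
d = -15 (d = 5*(-3) = -15)
x(H) = 0
-10*x(d*(-4) + u(-1, K)) - 16 = -10*0 - 16 = 0 - 16 = -16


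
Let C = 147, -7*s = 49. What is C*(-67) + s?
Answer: -9856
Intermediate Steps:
s = -7 (s = -⅐*49 = -7)
C*(-67) + s = 147*(-67) - 7 = -9849 - 7 = -9856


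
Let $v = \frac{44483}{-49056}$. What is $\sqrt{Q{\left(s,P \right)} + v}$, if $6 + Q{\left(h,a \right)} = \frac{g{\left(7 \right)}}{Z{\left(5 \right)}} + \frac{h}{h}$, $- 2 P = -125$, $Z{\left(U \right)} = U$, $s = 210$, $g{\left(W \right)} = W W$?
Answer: $\frac{\sqrt{14639061570}}{61320} \approx 1.9731$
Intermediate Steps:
$g{\left(W \right)} = W^{2}$
$v = - \frac{44483}{49056}$ ($v = 44483 \left(- \frac{1}{49056}\right) = - \frac{44483}{49056} \approx -0.90678$)
$P = \frac{125}{2}$ ($P = \left(- \frac{1}{2}\right) \left(-125\right) = \frac{125}{2} \approx 62.5$)
$Q{\left(h,a \right)} = \frac{24}{5}$ ($Q{\left(h,a \right)} = -6 + \left(\frac{7^{2}}{5} + \frac{h}{h}\right) = -6 + \left(49 \cdot \frac{1}{5} + 1\right) = -6 + \left(\frac{49}{5} + 1\right) = -6 + \frac{54}{5} = \frac{24}{5}$)
$\sqrt{Q{\left(s,P \right)} + v} = \sqrt{\frac{24}{5} - \frac{44483}{49056}} = \sqrt{\frac{954929}{245280}} = \frac{\sqrt{14639061570}}{61320}$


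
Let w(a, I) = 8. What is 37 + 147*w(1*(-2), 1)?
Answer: 1213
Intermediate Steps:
37 + 147*w(1*(-2), 1) = 37 + 147*8 = 37 + 1176 = 1213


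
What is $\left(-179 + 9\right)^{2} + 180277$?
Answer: $209177$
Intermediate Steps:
$\left(-179 + 9\right)^{2} + 180277 = \left(-170\right)^{2} + 180277 = 28900 + 180277 = 209177$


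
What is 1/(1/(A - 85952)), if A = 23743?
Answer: -62209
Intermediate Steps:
1/(1/(A - 85952)) = 1/(1/(23743 - 85952)) = 1/(1/(-62209)) = 1/(-1/62209) = -62209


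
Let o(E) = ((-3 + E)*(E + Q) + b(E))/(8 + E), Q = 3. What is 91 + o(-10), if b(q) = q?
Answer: 101/2 ≈ 50.500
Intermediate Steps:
o(E) = (E + (-3 + E)*(3 + E))/(8 + E) (o(E) = ((-3 + E)*(E + 3) + E)/(8 + E) = ((-3 + E)*(3 + E) + E)/(8 + E) = (E + (-3 + E)*(3 + E))/(8 + E))
91 + o(-10) = 91 + (-9 - 10 + (-10)²)/(8 - 10) = 91 + (-9 - 10 + 100)/(-2) = 91 - ½*81 = 91 - 81/2 = 101/2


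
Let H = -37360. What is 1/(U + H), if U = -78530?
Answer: -1/115890 ≈ -8.6289e-6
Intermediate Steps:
1/(U + H) = 1/(-78530 - 37360) = 1/(-115890) = -1/115890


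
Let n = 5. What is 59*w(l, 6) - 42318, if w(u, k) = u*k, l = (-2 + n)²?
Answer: -39132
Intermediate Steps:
l = 9 (l = (-2 + 5)² = 3² = 9)
w(u, k) = k*u
59*w(l, 6) - 42318 = 59*(6*9) - 42318 = 59*54 - 42318 = 3186 - 42318 = -39132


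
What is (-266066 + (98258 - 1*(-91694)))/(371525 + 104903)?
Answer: -38057/238214 ≈ -0.15976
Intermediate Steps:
(-266066 + (98258 - 1*(-91694)))/(371525 + 104903) = (-266066 + (98258 + 91694))/476428 = (-266066 + 189952)*(1/476428) = -76114*1/476428 = -38057/238214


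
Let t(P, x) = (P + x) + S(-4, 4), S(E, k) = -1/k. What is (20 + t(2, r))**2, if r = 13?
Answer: 19321/16 ≈ 1207.6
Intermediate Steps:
t(P, x) = -1/4 + P + x (t(P, x) = (P + x) - 1/4 = -1/4 + P + x)
(20 + t(2, r))**2 = (20 + (-1/4 + 2 + 13))**2 = (20 + 59/4)**2 = (139/4)**2 = 19321/16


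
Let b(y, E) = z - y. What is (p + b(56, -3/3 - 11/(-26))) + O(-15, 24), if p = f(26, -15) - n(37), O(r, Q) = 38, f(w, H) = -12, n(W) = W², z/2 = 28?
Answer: -1343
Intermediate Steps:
z = 56 (z = 2*28 = 56)
b(y, E) = 56 - y
p = -1381 (p = -12 - 1*37² = -12 - 1*1369 = -12 - 1369 = -1381)
(p + b(56, -3/3 - 11/(-26))) + O(-15, 24) = (-1381 + (56 - 1*56)) + 38 = (-1381 + (56 - 56)) + 38 = (-1381 + 0) + 38 = -1381 + 38 = -1343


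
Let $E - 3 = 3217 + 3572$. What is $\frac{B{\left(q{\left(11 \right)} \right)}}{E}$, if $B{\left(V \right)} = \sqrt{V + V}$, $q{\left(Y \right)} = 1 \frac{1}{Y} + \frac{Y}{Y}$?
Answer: $\frac{\sqrt{66}}{37356} \approx 0.00021748$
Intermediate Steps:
$q{\left(Y \right)} = 1 + \frac{1}{Y}$ ($q{\left(Y \right)} = \frac{1}{Y} + 1 = 1 + \frac{1}{Y}$)
$B{\left(V \right)} = \sqrt{2} \sqrt{V}$ ($B{\left(V \right)} = \sqrt{2 V} = \sqrt{2} \sqrt{V}$)
$E = 6792$ ($E = 3 + \left(3217 + 3572\right) = 3 + 6789 = 6792$)
$\frac{B{\left(q{\left(11 \right)} \right)}}{E} = \frac{\sqrt{2} \sqrt{\frac{1 + 11}{11}}}{6792} = \sqrt{2} \sqrt{\frac{1}{11} \cdot 12} \cdot \frac{1}{6792} = \sqrt{2} \sqrt{\frac{12}{11}} \cdot \frac{1}{6792} = \sqrt{2} \frac{2 \sqrt{33}}{11} \cdot \frac{1}{6792} = \frac{2 \sqrt{66}}{11} \cdot \frac{1}{6792} = \frac{\sqrt{66}}{37356}$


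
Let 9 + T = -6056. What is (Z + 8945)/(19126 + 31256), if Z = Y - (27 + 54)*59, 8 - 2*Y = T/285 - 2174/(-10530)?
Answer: 418200031/5039963370 ≈ 0.082977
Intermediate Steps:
T = -6065 (T = -9 - 6056 = -6065)
Y = 1454221/100035 (Y = 4 - (-6065/285 - 2174/(-10530))/2 = 4 - (-6065*1/285 - 2174*(-1/10530))/2 = 4 - (-1213/57 + 1087/5265)/2 = 4 - 1/2*(-2108162/100035) = 4 + 1054081/100035 = 1454221/100035 ≈ 14.537)
Z = -476613044/100035 (Z = 1454221/100035 - (27 + 54)*59 = 1454221/100035 - 81*59 = 1454221/100035 - 1*4779 = 1454221/100035 - 4779 = -476613044/100035 ≈ -4764.5)
(Z + 8945)/(19126 + 31256) = (-476613044/100035 + 8945)/(19126 + 31256) = (418200031/100035)/50382 = (418200031/100035)*(1/50382) = 418200031/5039963370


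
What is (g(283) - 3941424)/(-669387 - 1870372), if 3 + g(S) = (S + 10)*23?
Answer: 3934688/2539759 ≈ 1.5492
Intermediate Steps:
g(S) = 227 + 23*S (g(S) = -3 + (S + 10)*23 = -3 + (10 + S)*23 = -3 + (230 + 23*S) = 227 + 23*S)
(g(283) - 3941424)/(-669387 - 1870372) = ((227 + 23*283) - 3941424)/(-669387 - 1870372) = ((227 + 6509) - 3941424)/(-2539759) = (6736 - 3941424)*(-1/2539759) = -3934688*(-1/2539759) = 3934688/2539759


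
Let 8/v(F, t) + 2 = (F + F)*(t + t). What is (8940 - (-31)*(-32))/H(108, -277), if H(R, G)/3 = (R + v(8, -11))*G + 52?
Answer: -117233/1321205 ≈ -0.088732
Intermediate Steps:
v(F, t) = 8/(-2 + 4*F*t) (v(F, t) = 8/(-2 + (F + F)*(t + t)) = 8/(-2 + (2*F)*(2*t)) = 8/(-2 + 4*F*t))
H(R, G) = 156 + 3*G*(-4/177 + R) (H(R, G) = 3*((R + 4/(-1 + 2*8*(-11)))*G + 52) = 3*((R + 4/(-1 - 176))*G + 52) = 3*((R + 4/(-177))*G + 52) = 3*((R + 4*(-1/177))*G + 52) = 3*((R - 4/177)*G + 52) = 3*((-4/177 + R)*G + 52) = 3*(G*(-4/177 + R) + 52) = 3*(52 + G*(-4/177 + R)) = 156 + 3*G*(-4/177 + R))
(8940 - (-31)*(-32))/H(108, -277) = (8940 - (-31)*(-32))/(156 - 4/59*(-277) + 3*(-277)*108) = (8940 - 1*992)/(156 + 1108/59 - 89748) = (8940 - 992)/(-5284820/59) = 7948*(-59/5284820) = -117233/1321205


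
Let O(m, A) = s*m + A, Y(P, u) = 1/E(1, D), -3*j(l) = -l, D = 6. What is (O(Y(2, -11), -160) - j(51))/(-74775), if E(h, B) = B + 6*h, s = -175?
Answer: 2299/897300 ≈ 0.0025621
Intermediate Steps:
j(l) = l/3 (j(l) = -(-1)*l/3 = l/3)
Y(P, u) = 1/12 (Y(P, u) = 1/(6 + 6*1) = 1/(6 + 6) = 1/12)
O(m, A) = A - 175*m (O(m, A) = -175*m + A = A - 175*m)
(O(Y(2, -11), -160) - j(51))/(-74775) = ((-160 - 175*1/12) - 51/3)/(-74775) = ((-160 - 175/12) - 1*17)*(-1/74775) = (-2095/12 - 17)*(-1/74775) = -2299/12*(-1/74775) = 2299/897300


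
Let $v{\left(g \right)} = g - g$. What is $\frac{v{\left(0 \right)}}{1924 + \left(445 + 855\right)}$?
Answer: $0$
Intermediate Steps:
$v{\left(g \right)} = 0$
$\frac{v{\left(0 \right)}}{1924 + \left(445 + 855\right)} = \frac{1}{1924 + \left(445 + 855\right)} 0 = \frac{1}{1924 + 1300} \cdot 0 = \frac{1}{3224} \cdot 0 = 0$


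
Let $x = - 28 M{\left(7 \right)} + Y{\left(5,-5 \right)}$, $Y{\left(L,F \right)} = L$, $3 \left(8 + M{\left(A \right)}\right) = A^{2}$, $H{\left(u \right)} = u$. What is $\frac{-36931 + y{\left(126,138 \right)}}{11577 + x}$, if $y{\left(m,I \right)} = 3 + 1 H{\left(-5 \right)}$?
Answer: $- \frac{110799}{34046} \approx -3.2544$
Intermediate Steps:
$M{\left(A \right)} = -8 + \frac{A^{2}}{3}$
$y{\left(m,I \right)} = -2$ ($y{\left(m,I \right)} = 3 + 1 \left(-5\right) = 3 - 5 = -2$)
$x = - \frac{685}{3}$ ($x = - 28 \left(-8 + \frac{7^{2}}{3}\right) + 5 = - 28 \left(-8 + \frac{1}{3} \cdot 49\right) + 5 = - 28 \left(-8 + \frac{49}{3}\right) + 5 = \left(-28\right) \frac{25}{3} + 5 = - \frac{700}{3} + 5 = - \frac{685}{3} \approx -228.33$)
$\frac{-36931 + y{\left(126,138 \right)}}{11577 + x} = \frac{-36931 - 2}{11577 - \frac{685}{3}} = - \frac{36933}{\frac{34046}{3}} = \left(-36933\right) \frac{3}{34046} = - \frac{110799}{34046}$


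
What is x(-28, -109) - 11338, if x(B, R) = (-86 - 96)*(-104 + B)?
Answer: 12686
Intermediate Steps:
x(B, R) = 18928 - 182*B (x(B, R) = -182*(-104 + B) = 18928 - 182*B)
x(-28, -109) - 11338 = (18928 - 182*(-28)) - 11338 = (18928 + 5096) - 11338 = 24024 - 11338 = 12686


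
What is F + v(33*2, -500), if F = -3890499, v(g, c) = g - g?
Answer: -3890499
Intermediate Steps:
v(g, c) = 0
F + v(33*2, -500) = -3890499 + 0 = -3890499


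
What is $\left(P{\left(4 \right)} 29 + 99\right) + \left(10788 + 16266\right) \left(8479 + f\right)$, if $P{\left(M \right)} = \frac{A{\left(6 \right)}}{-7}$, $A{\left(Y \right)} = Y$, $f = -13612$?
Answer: $- \frac{972076755}{7} \approx -1.3887 \cdot 10^{8}$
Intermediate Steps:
$P{\left(M \right)} = - \frac{6}{7}$ ($P{\left(M \right)} = \frac{6}{-7} = 6 \left(- \frac{1}{7}\right) = - \frac{6}{7}$)
$\left(P{\left(4 \right)} 29 + 99\right) + \left(10788 + 16266\right) \left(8479 + f\right) = \left(\left(- \frac{6}{7}\right) 29 + 99\right) + \left(10788 + 16266\right) \left(8479 - 13612\right) = \left(- \frac{174}{7} + 99\right) + 27054 \left(-5133\right) = \frac{519}{7} - 138868182 = - \frac{972076755}{7}$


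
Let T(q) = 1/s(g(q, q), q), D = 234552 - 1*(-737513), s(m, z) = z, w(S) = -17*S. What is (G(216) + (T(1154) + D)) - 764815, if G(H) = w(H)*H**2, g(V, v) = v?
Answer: -197465073627/1154 ≈ -1.7111e+8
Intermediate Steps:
D = 972065 (D = 234552 + 737513 = 972065)
G(H) = -17*H**3 (G(H) = (-17*H)*H**2 = -17*H**3)
T(q) = 1/q
(G(216) + (T(1154) + D)) - 764815 = (-17*216**3 + (1/1154 + 972065)) - 764815 = (-17*10077696 + (1/1154 + 972065)) - 764815 = (-171320832 + 1121763011/1154) - 764815 = -196582477117/1154 - 764815 = -197465073627/1154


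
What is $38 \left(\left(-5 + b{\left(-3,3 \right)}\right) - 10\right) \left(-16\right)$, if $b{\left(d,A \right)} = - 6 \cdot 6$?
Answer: $31008$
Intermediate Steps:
$b{\left(d,A \right)} = -36$ ($b{\left(d,A \right)} = \left(-1\right) 36 = -36$)
$38 \left(\left(-5 + b{\left(-3,3 \right)}\right) - 10\right) \left(-16\right) = 38 \left(\left(-5 - 36\right) - 10\right) \left(-16\right) = 38 \left(-41 - 10\right) \left(-16\right) = 38 \left(-51\right) \left(-16\right) = \left(-1938\right) \left(-16\right) = 31008$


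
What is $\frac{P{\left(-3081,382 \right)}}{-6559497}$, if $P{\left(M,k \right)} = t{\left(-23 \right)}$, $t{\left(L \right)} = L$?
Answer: $\frac{23}{6559497} \approx 3.5064 \cdot 10^{-6}$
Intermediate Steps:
$P{\left(M,k \right)} = -23$
$\frac{P{\left(-3081,382 \right)}}{-6559497} = - \frac{23}{-6559497} = \left(-23\right) \left(- \frac{1}{6559497}\right) = \frac{23}{6559497}$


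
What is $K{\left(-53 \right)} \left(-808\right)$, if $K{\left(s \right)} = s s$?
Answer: $-2269672$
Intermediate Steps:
$K{\left(s \right)} = s^{2}$
$K{\left(-53 \right)} \left(-808\right) = \left(-53\right)^{2} \left(-808\right) = 2809 \left(-808\right) = -2269672$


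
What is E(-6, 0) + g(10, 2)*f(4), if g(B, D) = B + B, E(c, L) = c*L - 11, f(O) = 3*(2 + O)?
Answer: 349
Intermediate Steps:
f(O) = 6 + 3*O
E(c, L) = -11 + L*c (E(c, L) = L*c - 11 = -11 + L*c)
g(B, D) = 2*B
E(-6, 0) + g(10, 2)*f(4) = (-11 + 0*(-6)) + (2*10)*(6 + 3*4) = (-11 + 0) + 20*(6 + 12) = -11 + 20*18 = -11 + 360 = 349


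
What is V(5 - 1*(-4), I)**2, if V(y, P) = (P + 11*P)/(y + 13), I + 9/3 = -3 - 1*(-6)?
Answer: 0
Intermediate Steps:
I = 0 (I = -3 + (-3 - 1*(-6)) = -3 + (-3 + 6) = -3 + 3 = 0)
V(y, P) = 12*P/(13 + y) (V(y, P) = (12*P)/(13 + y) = 12*P/(13 + y))
V(5 - 1*(-4), I)**2 = (12*0/(13 + (5 - 1*(-4))))**2 = (12*0/(13 + (5 + 4)))**2 = (12*0/(13 + 9))**2 = (12*0/22)**2 = (12*0*(1/22))**2 = 0**2 = 0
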